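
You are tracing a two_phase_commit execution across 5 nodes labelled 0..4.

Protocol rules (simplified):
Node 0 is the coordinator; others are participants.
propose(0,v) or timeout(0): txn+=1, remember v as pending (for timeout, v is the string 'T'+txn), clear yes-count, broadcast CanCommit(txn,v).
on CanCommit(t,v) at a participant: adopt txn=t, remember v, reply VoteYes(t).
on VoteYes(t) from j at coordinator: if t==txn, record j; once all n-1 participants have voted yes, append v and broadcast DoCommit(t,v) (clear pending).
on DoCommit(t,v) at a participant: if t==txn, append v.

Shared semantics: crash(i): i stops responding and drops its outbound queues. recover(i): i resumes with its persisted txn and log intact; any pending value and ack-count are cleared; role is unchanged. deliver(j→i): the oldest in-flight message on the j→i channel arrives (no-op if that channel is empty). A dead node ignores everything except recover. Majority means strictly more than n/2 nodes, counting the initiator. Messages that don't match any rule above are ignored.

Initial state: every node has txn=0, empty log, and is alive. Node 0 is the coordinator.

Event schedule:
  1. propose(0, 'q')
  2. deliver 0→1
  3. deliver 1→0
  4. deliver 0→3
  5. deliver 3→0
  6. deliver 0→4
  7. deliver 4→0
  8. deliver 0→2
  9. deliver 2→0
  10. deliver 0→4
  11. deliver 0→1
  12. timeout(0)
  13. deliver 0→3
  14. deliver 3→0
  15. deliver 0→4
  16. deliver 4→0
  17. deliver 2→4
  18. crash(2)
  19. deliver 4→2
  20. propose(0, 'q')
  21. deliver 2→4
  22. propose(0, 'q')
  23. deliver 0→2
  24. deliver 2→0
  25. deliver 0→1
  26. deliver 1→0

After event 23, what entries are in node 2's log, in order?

[1] propose(0,'q') → N0(coor t1 [-])
[2] deliver 0→1 → N1(part t1 [-])
[3] deliver 1→0 → ∅
[4] deliver 0→3 → N3(part t1 [-])
[5] deliver 3→0 → ∅
[6] deliver 0→4 → N4(part t1 [-])
[7] deliver 4→0 → ∅
[8] deliver 0→2 → N2(part t1 [-])
[9] deliver 2→0 → N0(coor t1 [q])
[10] deliver 0→4 → N4(part t1 [q])
[11] deliver 0→1 → N1(part t1 [q])
[12] timeout(0) → N0(coor t2 [q])
[13] deliver 0→3 → N3(part t1 [q])
[14] deliver 3→0 → ∅
[15] deliver 0→4 → N4(part t2 [q])
[16] deliver 4→0 → ∅
[17] deliver 2→4 → ∅
[18] crash(2) → N2(✗part t1 [-])
[19] deliver 4→2 → ∅
[20] propose(0,'q') → N0(coor t3 [q])
[21] deliver 2→4 → ∅
[22] propose(0,'q') → N0(coor t4 [q])
[23] deliver 0→2 → ∅

empty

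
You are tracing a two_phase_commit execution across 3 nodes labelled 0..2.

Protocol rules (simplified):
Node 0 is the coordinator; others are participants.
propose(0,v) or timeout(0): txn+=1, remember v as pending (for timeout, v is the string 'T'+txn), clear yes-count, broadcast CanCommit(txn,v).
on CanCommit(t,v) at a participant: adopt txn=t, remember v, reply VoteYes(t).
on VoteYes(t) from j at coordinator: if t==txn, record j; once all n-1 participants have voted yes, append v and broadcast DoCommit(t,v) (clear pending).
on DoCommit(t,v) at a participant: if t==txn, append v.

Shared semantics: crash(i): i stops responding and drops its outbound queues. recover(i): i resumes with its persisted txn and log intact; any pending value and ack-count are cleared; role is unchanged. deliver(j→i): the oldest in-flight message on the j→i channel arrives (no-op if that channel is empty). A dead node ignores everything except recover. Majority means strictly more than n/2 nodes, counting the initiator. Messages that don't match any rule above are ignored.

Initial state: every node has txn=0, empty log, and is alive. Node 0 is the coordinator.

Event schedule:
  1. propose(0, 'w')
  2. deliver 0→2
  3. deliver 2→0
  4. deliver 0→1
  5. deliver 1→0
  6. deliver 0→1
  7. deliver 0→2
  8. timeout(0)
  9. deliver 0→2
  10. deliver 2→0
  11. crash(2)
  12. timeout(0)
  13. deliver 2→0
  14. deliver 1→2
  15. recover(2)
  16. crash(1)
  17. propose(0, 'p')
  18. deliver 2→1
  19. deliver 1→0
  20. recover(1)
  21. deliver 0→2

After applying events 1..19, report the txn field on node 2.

step 1 propose(0,'w'): 0={coor,t=1,log=-}
step 2 deliver 0→2: 2={part,t=1,log=-}
step 3 deliver 2→0: —
step 4 deliver 0→1: 1={part,t=1,log=-}
step 5 deliver 1→0: 0={coor,t=1,log=w}
step 6 deliver 0→1: 1={part,t=1,log=w}
step 7 deliver 0→2: 2={part,t=1,log=w}
step 8 timeout(0): 0={coor,t=2,log=w}
step 9 deliver 0→2: 2={part,t=2,log=w}
step 10 deliver 2→0: —
step 11 crash(2): 2={✗part,t=2,log=w}
step 12 timeout(0): 0={coor,t=3,log=w}
step 13 deliver 2→0: —
step 14 deliver 1→2: —
step 15 recover(2): 2={part,t=2,log=w}
step 16 crash(1): 1={✗part,t=1,log=w}
step 17 propose(0,'p'): 0={coor,t=4,log=w}
step 18 deliver 2→1: —
step 19 deliver 1→0: —

2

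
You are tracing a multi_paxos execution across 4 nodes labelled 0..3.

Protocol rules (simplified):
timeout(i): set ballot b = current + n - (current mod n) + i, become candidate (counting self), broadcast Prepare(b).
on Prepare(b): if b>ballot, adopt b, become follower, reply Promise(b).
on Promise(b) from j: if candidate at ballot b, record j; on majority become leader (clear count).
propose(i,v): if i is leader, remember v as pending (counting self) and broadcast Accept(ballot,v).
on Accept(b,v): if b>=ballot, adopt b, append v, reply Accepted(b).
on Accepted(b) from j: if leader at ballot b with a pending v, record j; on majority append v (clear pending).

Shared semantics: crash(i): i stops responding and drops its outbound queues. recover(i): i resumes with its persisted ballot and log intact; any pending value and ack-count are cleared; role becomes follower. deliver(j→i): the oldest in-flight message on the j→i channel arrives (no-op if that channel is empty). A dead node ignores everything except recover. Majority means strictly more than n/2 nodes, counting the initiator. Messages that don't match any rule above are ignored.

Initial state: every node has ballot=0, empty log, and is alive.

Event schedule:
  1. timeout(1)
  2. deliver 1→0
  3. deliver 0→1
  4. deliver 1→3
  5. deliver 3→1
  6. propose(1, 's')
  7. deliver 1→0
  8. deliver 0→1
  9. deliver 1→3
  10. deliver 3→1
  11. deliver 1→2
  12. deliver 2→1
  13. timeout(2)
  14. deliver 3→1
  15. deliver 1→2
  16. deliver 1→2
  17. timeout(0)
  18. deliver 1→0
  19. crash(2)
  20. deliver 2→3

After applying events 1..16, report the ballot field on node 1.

5

after 1 — timeout(1): n1:cand/b5/[-]
after 2 — deliver 1→0: n0:foll/b5/[-]
after 3 — deliver 0→1: ·
after 4 — deliver 1→3: n3:foll/b5/[-]
after 5 — deliver 3→1: n1:lead/b5/[-]
after 6 — propose(1,'s'): ·
after 7 — deliver 1→0: n0:foll/b5/[s]
after 8 — deliver 0→1: ·
after 9 — deliver 1→3: n3:foll/b5/[s]
after 10 — deliver 3→1: n1:lead/b5/[s]
after 11 — deliver 1→2: n2:foll/b5/[-]
after 12 — deliver 2→1: ·
after 13 — timeout(2): n2:cand/b10/[-]
after 14 — deliver 3→1: ·
after 15 — deliver 1→2: ·
after 16 — deliver 1→2: ·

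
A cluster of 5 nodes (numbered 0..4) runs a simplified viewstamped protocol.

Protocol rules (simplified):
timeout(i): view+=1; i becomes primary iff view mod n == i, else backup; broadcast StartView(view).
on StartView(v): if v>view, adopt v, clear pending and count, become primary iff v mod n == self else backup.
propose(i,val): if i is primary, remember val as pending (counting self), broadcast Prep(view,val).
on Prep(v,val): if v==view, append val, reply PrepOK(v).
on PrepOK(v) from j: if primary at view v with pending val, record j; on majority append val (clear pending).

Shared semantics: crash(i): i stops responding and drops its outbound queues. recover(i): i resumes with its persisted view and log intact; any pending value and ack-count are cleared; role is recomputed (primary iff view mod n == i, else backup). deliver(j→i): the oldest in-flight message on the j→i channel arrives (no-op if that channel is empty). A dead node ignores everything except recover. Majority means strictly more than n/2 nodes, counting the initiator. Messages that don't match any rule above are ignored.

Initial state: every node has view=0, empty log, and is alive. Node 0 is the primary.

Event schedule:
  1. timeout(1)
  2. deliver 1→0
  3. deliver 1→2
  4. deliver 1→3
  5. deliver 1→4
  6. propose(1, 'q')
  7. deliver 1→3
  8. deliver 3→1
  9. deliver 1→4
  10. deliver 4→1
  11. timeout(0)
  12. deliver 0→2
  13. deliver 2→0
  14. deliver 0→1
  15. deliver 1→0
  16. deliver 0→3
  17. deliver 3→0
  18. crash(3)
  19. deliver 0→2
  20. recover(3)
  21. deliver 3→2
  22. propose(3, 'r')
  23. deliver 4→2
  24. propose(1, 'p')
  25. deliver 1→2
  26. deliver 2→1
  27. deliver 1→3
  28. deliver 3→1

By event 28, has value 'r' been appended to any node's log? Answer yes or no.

step 1 timeout(1): 1={prim,v=1,log=-}
step 2 deliver 1→0: 0={back,v=1,log=-}
step 3 deliver 1→2: 2={back,v=1,log=-}
step 4 deliver 1→3: 3={back,v=1,log=-}
step 5 deliver 1→4: 4={back,v=1,log=-}
step 6 propose(1,'q'): —
step 7 deliver 1→3: 3={back,v=1,log=q}
step 8 deliver 3→1: —
step 9 deliver 1→4: 4={back,v=1,log=q}
step 10 deliver 4→1: 1={prim,v=1,log=q}
step 11 timeout(0): 0={back,v=2,log=-}
step 12 deliver 0→2: 2={prim,v=2,log=-}
step 13 deliver 2→0: —
step 14 deliver 0→1: 1={back,v=2,log=q}
step 15 deliver 1→0: —
step 16 deliver 0→3: 3={back,v=2,log=q}
step 17 deliver 3→0: —
step 18 crash(3): 3={✗back,v=2,log=q}
step 19 deliver 0→2: —
step 20 recover(3): 3={back,v=2,log=q}
step 21 deliver 3→2: —
step 22 propose(3,'r'): —
step 23 deliver 4→2: —
step 24 propose(1,'p'): —
step 25 deliver 1→2: —
step 26 deliver 2→1: —
step 27 deliver 1→3: —
step 28 deliver 3→1: —

no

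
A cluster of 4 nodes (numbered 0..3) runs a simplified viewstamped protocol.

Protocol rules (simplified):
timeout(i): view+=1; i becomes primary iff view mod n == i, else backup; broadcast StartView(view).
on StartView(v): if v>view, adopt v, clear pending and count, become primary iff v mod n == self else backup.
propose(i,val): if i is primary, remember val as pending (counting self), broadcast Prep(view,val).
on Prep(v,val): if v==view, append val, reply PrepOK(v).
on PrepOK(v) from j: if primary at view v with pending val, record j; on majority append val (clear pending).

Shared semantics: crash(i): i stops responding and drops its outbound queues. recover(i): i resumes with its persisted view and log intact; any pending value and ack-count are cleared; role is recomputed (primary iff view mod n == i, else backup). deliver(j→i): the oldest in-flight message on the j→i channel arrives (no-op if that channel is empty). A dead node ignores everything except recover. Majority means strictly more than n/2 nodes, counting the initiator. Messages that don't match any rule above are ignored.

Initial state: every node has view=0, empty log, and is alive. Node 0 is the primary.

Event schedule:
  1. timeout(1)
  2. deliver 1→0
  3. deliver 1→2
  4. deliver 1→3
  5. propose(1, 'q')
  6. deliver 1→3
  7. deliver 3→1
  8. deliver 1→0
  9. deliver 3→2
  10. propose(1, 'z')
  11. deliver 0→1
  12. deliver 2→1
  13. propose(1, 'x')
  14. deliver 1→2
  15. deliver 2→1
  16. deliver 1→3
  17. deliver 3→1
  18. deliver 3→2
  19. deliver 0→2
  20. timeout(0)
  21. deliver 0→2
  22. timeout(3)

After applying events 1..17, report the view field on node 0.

1

after 1 — timeout(1): n1:prim/v1/[-]
after 2 — deliver 1→0: n0:back/v1/[-]
after 3 — deliver 1→2: n2:back/v1/[-]
after 4 — deliver 1→3: n3:back/v1/[-]
after 5 — propose(1,'q'): ·
after 6 — deliver 1→3: n3:back/v1/[q]
after 7 — deliver 3→1: ·
after 8 — deliver 1→0: n0:back/v1/[q]
after 9 — deliver 3→2: ·
after 10 — propose(1,'z'): ·
after 11 — deliver 0→1: ·
after 12 — deliver 2→1: ·
after 13 — propose(1,'x'): ·
after 14 — deliver 1→2: n2:back/v1/[q]
after 15 — deliver 2→1: ·
after 16 — deliver 1→3: n3:back/v1/[q,z]
after 17 — deliver 3→1: n1:prim/v1/[x]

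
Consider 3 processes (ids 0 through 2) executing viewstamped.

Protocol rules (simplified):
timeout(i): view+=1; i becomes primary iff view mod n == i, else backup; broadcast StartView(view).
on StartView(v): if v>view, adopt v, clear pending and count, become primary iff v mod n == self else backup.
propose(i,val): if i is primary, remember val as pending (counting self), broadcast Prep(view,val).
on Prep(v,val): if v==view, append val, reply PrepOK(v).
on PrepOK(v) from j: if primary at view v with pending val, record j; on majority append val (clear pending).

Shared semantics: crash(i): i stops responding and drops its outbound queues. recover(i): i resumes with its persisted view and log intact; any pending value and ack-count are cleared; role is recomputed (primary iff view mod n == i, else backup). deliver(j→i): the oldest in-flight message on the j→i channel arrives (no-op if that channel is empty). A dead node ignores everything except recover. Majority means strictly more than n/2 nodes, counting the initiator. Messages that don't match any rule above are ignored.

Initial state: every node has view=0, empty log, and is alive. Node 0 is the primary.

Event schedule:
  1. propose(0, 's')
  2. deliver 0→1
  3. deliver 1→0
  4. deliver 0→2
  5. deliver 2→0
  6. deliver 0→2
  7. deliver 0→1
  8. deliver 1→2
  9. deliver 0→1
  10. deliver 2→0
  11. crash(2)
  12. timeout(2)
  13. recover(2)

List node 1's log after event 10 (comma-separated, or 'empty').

s

[1] propose(0,'s') → ∅
[2] deliver 0→1 → N1(back v0 [s])
[3] deliver 1→0 → N0(prim v0 [s])
[4] deliver 0→2 → N2(back v0 [s])
[5] deliver 2→0 → ∅
[6] deliver 0→2 → ∅
[7] deliver 0→1 → ∅
[8] deliver 1→2 → ∅
[9] deliver 0→1 → ∅
[10] deliver 2→0 → ∅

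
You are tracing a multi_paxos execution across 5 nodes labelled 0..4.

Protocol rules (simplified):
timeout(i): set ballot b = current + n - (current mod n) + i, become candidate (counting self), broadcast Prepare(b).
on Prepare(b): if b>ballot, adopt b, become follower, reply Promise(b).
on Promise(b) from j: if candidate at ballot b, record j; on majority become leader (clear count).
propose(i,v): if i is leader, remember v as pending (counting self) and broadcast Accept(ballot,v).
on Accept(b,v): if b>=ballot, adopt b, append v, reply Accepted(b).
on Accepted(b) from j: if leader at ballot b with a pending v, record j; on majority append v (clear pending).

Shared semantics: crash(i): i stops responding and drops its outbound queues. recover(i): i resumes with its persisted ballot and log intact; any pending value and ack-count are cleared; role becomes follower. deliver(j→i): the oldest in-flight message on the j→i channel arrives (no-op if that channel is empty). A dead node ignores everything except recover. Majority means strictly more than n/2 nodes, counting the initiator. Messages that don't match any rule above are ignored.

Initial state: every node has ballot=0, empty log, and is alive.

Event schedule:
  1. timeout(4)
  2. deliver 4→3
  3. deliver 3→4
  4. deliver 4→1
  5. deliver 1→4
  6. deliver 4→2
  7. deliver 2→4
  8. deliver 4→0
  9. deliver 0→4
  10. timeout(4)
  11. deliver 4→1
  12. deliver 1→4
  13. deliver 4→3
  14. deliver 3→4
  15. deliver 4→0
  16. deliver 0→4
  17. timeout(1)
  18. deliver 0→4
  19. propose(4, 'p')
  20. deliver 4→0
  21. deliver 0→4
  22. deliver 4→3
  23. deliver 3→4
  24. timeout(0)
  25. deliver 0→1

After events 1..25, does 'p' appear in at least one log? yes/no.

yes

1. timeout(4):  <4:cand b9 ->
2. deliver 4→3:  <3:foll b9 ->
3. deliver 3→4:  nop
4. deliver 4→1:  <1:foll b9 ->
5. deliver 1→4:  <4:lead b9 ->
6. deliver 4→2:  <2:foll b9 ->
7. deliver 2→4:  nop
8. deliver 4→0:  <0:foll b9 ->
9. deliver 0→4:  nop
10. timeout(4):  <4:cand b14 ->
11. deliver 4→1:  <1:foll b14 ->
12. deliver 1→4:  nop
13. deliver 4→3:  <3:foll b14 ->
14. deliver 3→4:  <4:lead b14 ->
15. deliver 4→0:  <0:foll b14 ->
16. deliver 0→4:  nop
17. timeout(1):  <1:cand b16 ->
18. deliver 0→4:  nop
19. propose(4,'p'):  nop
20. deliver 4→0:  <0:foll b14 p>
21. deliver 0→4:  nop
22. deliver 4→3:  <3:foll b14 p>
23. deliver 3→4:  <4:lead b14 p>
24. timeout(0):  <0:cand b15 p>
25. deliver 0→1:  nop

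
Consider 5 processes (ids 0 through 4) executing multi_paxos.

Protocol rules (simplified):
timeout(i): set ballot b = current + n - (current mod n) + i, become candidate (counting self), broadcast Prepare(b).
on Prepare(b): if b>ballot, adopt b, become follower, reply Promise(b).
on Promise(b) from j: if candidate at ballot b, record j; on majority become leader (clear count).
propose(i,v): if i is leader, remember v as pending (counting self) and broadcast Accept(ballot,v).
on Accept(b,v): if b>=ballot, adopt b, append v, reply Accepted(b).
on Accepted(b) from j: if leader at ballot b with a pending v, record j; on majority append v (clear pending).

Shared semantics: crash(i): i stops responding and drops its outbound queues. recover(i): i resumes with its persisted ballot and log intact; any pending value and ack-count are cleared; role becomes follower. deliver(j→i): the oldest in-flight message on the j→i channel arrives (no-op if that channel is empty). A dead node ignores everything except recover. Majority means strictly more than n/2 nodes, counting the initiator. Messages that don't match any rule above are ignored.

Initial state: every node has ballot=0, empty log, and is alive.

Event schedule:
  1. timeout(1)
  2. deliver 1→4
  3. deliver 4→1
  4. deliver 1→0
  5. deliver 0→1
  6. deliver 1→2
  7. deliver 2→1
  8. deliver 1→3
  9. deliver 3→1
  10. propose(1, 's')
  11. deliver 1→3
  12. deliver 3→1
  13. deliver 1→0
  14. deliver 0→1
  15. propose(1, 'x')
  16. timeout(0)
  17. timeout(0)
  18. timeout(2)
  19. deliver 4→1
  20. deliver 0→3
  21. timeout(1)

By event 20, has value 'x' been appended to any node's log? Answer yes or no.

1. timeout(1):  <1:cand b6 ->
2. deliver 1→4:  <4:foll b6 ->
3. deliver 4→1:  nop
4. deliver 1→0:  <0:foll b6 ->
5. deliver 0→1:  <1:lead b6 ->
6. deliver 1→2:  <2:foll b6 ->
7. deliver 2→1:  nop
8. deliver 1→3:  <3:foll b6 ->
9. deliver 3→1:  nop
10. propose(1,'s'):  nop
11. deliver 1→3:  <3:foll b6 s>
12. deliver 3→1:  nop
13. deliver 1→0:  <0:foll b6 s>
14. deliver 0→1:  <1:lead b6 s>
15. propose(1,'x'):  nop
16. timeout(0):  <0:cand b10 s>
17. timeout(0):  <0:cand b15 s>
18. timeout(2):  <2:cand b12 ->
19. deliver 4→1:  nop
20. deliver 0→3:  <3:foll b10 s>

no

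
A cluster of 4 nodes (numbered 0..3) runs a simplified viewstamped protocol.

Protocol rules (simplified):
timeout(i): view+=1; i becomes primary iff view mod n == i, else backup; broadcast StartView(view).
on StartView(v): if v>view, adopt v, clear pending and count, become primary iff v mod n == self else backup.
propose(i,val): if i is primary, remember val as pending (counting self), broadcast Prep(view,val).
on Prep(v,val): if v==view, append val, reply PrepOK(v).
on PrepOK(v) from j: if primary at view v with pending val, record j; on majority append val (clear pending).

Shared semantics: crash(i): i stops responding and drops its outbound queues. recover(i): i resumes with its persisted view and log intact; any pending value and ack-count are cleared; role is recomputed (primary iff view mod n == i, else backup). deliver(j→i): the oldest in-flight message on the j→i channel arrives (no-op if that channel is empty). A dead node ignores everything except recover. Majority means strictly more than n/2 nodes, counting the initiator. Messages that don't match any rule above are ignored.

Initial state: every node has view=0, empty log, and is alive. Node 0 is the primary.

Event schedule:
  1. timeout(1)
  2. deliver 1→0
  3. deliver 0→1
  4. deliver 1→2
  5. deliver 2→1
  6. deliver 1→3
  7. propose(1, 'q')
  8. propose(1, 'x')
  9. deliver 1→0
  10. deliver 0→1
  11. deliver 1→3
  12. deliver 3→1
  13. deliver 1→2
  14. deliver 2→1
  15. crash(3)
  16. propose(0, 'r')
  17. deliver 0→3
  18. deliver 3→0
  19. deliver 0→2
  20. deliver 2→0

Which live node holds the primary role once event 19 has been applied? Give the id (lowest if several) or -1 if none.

1

[1] timeout(1) → N1(prim v1 [-])
[2] deliver 1→0 → N0(back v1 [-])
[3] deliver 0→1 → ∅
[4] deliver 1→2 → N2(back v1 [-])
[5] deliver 2→1 → ∅
[6] deliver 1→3 → N3(back v1 [-])
[7] propose(1,'q') → ∅
[8] propose(1,'x') → ∅
[9] deliver 1→0 → N0(back v1 [q])
[10] deliver 0→1 → ∅
[11] deliver 1→3 → N3(back v1 [q])
[12] deliver 3→1 → N1(prim v1 [x])
[13] deliver 1→2 → N2(back v1 [q])
[14] deliver 2→1 → ∅
[15] crash(3) → N3(✗back v1 [q])
[16] propose(0,'r') → ∅
[17] deliver 0→3 → ∅
[18] deliver 3→0 → ∅
[19] deliver 0→2 → ∅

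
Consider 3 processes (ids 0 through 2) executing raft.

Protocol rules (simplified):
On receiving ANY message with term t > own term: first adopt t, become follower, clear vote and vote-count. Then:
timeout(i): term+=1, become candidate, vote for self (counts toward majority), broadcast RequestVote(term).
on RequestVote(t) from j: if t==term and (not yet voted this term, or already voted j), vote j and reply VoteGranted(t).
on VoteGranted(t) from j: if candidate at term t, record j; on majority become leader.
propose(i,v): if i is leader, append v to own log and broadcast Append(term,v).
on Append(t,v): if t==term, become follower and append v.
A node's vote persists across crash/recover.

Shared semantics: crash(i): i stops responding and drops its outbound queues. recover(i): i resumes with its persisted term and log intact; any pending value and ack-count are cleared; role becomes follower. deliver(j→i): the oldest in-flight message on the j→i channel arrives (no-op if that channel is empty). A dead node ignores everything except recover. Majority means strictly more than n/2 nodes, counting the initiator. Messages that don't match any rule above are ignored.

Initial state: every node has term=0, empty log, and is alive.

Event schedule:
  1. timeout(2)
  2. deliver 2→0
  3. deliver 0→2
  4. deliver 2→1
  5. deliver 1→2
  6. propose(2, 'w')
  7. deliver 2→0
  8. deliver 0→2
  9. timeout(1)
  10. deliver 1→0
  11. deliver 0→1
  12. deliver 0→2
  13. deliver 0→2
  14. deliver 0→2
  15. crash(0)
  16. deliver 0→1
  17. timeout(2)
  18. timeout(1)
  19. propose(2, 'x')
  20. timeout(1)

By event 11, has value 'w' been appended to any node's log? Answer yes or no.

yes

e1 timeout(2): 2[cand,t=1,-]
e2 deliver 2→0: 0[foll,t=1,-]
e3 deliver 0→2: 2[lead,t=1,-]
e4 deliver 2→1: 1[foll,t=1,-]
e5 deliver 1→2: ·
e6 propose(2,'w'): 2[lead,t=1,w]
e7 deliver 2→0: 0[foll,t=1,w]
e8 deliver 0→2: ·
e9 timeout(1): 1[cand,t=2,-]
e10 deliver 1→0: 0[foll,t=2,w]
e11 deliver 0→1: 1[lead,t=2,-]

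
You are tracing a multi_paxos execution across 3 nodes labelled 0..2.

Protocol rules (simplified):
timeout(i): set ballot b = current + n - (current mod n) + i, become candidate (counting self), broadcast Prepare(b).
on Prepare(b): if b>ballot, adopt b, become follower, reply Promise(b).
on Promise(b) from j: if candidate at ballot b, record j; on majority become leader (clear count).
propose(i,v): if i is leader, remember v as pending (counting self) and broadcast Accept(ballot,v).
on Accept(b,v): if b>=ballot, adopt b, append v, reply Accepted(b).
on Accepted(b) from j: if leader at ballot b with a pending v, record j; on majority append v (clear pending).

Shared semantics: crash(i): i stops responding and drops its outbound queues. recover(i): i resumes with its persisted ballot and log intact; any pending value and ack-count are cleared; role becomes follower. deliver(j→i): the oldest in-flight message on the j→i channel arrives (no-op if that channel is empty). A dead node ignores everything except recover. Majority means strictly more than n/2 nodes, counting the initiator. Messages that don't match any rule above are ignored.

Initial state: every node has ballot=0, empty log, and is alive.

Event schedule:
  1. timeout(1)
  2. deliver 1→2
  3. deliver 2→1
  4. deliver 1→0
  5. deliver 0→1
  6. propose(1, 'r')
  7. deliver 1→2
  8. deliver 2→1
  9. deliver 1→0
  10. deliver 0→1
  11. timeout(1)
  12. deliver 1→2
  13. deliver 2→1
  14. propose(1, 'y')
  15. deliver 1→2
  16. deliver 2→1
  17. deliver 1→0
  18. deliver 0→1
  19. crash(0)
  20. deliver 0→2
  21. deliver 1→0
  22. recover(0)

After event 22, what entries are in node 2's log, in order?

r,y

[1] timeout(1) → N1(cand b4 [-])
[2] deliver 1→2 → N2(foll b4 [-])
[3] deliver 2→1 → N1(lead b4 [-])
[4] deliver 1→0 → N0(foll b4 [-])
[5] deliver 0→1 → ∅
[6] propose(1,'r') → ∅
[7] deliver 1→2 → N2(foll b4 [r])
[8] deliver 2→1 → N1(lead b4 [r])
[9] deliver 1→0 → N0(foll b4 [r])
[10] deliver 0→1 → ∅
[11] timeout(1) → N1(cand b7 [r])
[12] deliver 1→2 → N2(foll b7 [r])
[13] deliver 2→1 → N1(lead b7 [r])
[14] propose(1,'y') → ∅
[15] deliver 1→2 → N2(foll b7 [r,y])
[16] deliver 2→1 → N1(lead b7 [r,y])
[17] deliver 1→0 → N0(foll b7 [r])
[18] deliver 0→1 → ∅
[19] crash(0) → N0(✗foll b7 [r])
[20] deliver 0→2 → ∅
[21] deliver 1→0 → ∅
[22] recover(0) → N0(foll b7 [r])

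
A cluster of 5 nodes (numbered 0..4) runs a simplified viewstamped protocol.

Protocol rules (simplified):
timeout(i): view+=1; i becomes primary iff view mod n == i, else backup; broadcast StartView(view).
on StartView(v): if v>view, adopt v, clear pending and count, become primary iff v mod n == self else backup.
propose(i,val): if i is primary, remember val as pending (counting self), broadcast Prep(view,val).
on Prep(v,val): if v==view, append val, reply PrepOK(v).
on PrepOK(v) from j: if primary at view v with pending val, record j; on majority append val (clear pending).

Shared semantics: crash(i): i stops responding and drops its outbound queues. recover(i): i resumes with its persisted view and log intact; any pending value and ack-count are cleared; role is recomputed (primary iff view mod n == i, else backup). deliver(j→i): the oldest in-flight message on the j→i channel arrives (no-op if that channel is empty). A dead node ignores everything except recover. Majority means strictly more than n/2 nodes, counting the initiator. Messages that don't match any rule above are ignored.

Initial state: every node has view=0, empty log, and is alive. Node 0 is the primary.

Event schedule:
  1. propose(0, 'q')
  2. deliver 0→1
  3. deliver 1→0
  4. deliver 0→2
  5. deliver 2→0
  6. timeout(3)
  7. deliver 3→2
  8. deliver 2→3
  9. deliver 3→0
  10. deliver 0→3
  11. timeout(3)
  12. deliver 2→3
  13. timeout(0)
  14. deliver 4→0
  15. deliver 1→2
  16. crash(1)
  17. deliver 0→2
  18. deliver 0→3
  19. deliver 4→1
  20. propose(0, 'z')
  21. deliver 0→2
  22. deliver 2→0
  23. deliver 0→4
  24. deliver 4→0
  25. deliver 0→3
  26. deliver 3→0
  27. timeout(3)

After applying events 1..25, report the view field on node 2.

2

after 1 — propose(0,'q'): ·
after 2 — deliver 0→1: n1:back/v0/[q]
after 3 — deliver 1→0: ·
after 4 — deliver 0→2: n2:back/v0/[q]
after 5 — deliver 2→0: n0:prim/v0/[q]
after 6 — timeout(3): n3:back/v1/[-]
after 7 — deliver 3→2: n2:back/v1/[q]
after 8 — deliver 2→3: ·
after 9 — deliver 3→0: n0:back/v1/[q]
after 10 — deliver 0→3: ·
after 11 — timeout(3): n3:back/v2/[-]
after 12 — deliver 2→3: ·
after 13 — timeout(0): n0:back/v2/[q]
after 14 — deliver 4→0: ·
after 15 — deliver 1→2: ·
after 16 — crash(1): n1:✗back/v0/[q]
after 17 — deliver 0→2: n2:prim/v2/[q]
after 18 — deliver 0→3: ·
after 19 — deliver 4→1: ·
after 20 — propose(0,'z'): ·
after 21 — deliver 0→2: ·
after 22 — deliver 2→0: ·
after 23 — deliver 0→4: n4:back/v0/[q]
after 24 — deliver 4→0: ·
after 25 — deliver 0→3: ·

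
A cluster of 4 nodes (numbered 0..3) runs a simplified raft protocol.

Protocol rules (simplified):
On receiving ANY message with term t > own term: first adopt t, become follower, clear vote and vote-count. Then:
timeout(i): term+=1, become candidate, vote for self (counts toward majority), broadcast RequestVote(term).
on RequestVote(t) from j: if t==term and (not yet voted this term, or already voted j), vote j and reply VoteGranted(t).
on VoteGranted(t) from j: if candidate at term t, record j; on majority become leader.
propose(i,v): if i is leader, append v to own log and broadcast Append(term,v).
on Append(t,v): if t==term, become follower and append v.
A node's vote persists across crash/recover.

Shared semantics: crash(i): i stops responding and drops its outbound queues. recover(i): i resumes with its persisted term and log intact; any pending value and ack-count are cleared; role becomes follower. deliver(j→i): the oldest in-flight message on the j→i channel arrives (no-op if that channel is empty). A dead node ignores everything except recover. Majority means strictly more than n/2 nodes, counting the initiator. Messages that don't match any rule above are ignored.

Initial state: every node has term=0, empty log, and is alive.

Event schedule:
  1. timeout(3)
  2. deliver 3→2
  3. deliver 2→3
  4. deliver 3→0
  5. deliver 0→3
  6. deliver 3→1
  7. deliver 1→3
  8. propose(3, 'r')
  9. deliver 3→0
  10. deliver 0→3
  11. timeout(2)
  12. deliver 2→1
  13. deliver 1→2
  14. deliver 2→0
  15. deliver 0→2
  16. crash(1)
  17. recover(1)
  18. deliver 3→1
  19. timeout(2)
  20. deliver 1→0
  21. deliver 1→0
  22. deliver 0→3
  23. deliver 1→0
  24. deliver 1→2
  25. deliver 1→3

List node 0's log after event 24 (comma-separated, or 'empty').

r

1. timeout(3):  <3:cand t1 ->
2. deliver 3→2:  <2:foll t1 ->
3. deliver 2→3:  nop
4. deliver 3→0:  <0:foll t1 ->
5. deliver 0→3:  <3:lead t1 ->
6. deliver 3→1:  <1:foll t1 ->
7. deliver 1→3:  nop
8. propose(3,'r'):  <3:lead t1 r>
9. deliver 3→0:  <0:foll t1 r>
10. deliver 0→3:  nop
11. timeout(2):  <2:cand t2 ->
12. deliver 2→1:  <1:foll t2 ->
13. deliver 1→2:  nop
14. deliver 2→0:  <0:foll t2 r>
15. deliver 0→2:  <2:lead t2 ->
16. crash(1):  <1:✗foll t2 ->
17. recover(1):  <1:foll t2 ->
18. deliver 3→1:  nop
19. timeout(2):  <2:cand t3 ->
20. deliver 1→0:  nop
21. deliver 1→0:  nop
22. deliver 0→3:  nop
23. deliver 1→0:  nop
24. deliver 1→2:  nop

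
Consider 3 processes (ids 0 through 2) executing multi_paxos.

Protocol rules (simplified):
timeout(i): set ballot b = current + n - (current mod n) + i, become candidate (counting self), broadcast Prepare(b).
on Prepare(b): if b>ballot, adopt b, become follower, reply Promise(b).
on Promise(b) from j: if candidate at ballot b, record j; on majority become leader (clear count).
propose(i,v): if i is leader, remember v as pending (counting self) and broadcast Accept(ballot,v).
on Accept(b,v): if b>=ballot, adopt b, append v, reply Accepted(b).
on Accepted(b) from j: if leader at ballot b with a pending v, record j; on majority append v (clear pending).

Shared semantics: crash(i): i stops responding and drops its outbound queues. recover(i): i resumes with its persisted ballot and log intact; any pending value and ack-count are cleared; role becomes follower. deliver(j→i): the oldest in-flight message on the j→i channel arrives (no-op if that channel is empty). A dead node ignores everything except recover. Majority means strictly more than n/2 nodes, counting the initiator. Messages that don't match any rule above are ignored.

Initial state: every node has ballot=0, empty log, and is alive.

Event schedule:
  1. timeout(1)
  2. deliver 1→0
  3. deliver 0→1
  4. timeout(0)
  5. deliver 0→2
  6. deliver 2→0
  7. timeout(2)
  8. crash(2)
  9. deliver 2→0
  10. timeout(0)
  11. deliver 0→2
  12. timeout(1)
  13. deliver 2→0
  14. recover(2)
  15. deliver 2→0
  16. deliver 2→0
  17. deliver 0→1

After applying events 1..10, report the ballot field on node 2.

11

e1 timeout(1): 1[cand,b=4,-]
e2 deliver 1→0: 0[foll,b=4,-]
e3 deliver 0→1: 1[lead,b=4,-]
e4 timeout(0): 0[cand,b=6,-]
e5 deliver 0→2: 2[foll,b=6,-]
e6 deliver 2→0: 0[lead,b=6,-]
e7 timeout(2): 2[cand,b=11,-]
e8 crash(2): 2[✗cand,b=11,-]
e9 deliver 2→0: ·
e10 timeout(0): 0[cand,b=9,-]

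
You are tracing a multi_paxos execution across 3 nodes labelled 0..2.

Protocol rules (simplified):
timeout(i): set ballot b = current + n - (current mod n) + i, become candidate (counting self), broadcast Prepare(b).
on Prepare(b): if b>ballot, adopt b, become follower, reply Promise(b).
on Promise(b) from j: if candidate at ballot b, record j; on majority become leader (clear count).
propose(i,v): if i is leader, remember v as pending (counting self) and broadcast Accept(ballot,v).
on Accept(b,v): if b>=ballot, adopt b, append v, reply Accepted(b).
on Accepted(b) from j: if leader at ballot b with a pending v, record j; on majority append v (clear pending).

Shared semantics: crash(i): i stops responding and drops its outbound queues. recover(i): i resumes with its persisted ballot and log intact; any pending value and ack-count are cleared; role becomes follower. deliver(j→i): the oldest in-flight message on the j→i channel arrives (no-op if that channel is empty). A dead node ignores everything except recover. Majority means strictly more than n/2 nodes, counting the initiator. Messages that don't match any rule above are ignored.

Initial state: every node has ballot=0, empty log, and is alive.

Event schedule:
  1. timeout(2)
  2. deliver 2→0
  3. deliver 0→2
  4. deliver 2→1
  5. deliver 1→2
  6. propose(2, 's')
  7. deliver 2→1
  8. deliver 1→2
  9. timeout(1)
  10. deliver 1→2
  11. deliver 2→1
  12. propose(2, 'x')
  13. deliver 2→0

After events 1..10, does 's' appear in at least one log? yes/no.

step 1 timeout(2): 2={cand,b=5,log=-}
step 2 deliver 2→0: 0={foll,b=5,log=-}
step 3 deliver 0→2: 2={lead,b=5,log=-}
step 4 deliver 2→1: 1={foll,b=5,log=-}
step 5 deliver 1→2: —
step 6 propose(2,'s'): —
step 7 deliver 2→1: 1={foll,b=5,log=s}
step 8 deliver 1→2: 2={lead,b=5,log=s}
step 9 timeout(1): 1={cand,b=7,log=s}
step 10 deliver 1→2: 2={foll,b=7,log=s}

yes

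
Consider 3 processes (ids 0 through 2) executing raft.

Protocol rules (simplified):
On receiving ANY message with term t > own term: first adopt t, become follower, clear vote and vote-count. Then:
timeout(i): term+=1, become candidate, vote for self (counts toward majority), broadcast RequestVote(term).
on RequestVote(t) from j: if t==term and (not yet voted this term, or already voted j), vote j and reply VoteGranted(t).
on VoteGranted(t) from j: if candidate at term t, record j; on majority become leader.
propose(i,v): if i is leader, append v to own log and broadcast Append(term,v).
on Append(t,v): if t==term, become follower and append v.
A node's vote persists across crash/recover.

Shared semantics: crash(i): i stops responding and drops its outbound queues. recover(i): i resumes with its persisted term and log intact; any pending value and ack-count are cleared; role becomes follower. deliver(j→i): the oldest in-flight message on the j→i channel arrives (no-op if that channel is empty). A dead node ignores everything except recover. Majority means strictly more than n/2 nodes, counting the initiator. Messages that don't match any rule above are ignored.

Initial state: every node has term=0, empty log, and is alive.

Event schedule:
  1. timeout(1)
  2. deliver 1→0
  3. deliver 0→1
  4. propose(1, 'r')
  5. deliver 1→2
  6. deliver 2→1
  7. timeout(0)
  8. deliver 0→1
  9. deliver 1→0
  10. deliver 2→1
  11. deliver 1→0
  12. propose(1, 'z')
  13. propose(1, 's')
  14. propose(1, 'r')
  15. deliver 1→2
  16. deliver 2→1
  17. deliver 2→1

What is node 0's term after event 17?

[1] timeout(1) → N1(cand t1 [-])
[2] deliver 1→0 → N0(foll t1 [-])
[3] deliver 0→1 → N1(lead t1 [-])
[4] propose(1,'r') → N1(lead t1 [r])
[5] deliver 1→2 → N2(foll t1 [-])
[6] deliver 2→1 → ∅
[7] timeout(0) → N0(cand t2 [-])
[8] deliver 0→1 → N1(foll t2 [r])
[9] deliver 1→0 → ∅
[10] deliver 2→1 → ∅
[11] deliver 1→0 → N0(lead t2 [-])
[12] propose(1,'z') → ∅
[13] propose(1,'s') → ∅
[14] propose(1,'r') → ∅
[15] deliver 1→2 → N2(foll t1 [r])
[16] deliver 2→1 → ∅
[17] deliver 2→1 → ∅

2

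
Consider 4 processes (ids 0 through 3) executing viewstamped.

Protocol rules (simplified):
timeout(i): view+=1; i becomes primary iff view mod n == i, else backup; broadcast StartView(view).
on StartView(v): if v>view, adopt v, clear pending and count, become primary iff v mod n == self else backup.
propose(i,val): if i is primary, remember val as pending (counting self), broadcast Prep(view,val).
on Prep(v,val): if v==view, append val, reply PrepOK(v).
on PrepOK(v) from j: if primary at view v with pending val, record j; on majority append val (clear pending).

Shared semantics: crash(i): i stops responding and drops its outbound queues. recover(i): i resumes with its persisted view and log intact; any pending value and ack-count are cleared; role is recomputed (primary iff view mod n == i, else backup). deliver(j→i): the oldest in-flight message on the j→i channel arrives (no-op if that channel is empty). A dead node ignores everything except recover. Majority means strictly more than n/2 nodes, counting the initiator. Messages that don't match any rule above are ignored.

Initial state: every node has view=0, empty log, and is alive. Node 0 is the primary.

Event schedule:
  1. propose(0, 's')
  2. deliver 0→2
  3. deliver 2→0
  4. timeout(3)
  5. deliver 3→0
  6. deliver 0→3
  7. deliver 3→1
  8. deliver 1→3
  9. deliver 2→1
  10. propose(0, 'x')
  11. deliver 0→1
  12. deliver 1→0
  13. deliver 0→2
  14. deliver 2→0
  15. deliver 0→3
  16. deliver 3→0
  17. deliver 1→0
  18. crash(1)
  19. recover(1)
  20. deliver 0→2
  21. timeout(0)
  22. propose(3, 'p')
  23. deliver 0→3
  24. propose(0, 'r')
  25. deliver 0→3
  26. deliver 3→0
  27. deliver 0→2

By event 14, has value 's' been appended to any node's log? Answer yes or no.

e1 propose(0,'s'): ·
e2 deliver 0→2: 2[back,v=0,s]
e3 deliver 2→0: ·
e4 timeout(3): 3[back,v=1,-]
e5 deliver 3→0: 0[back,v=1,-]
e6 deliver 0→3: ·
e7 deliver 3→1: 1[prim,v=1,-]
e8 deliver 1→3: ·
e9 deliver 2→1: ·
e10 propose(0,'x'): ·
e11 deliver 0→1: ·
e12 deliver 1→0: ·
e13 deliver 0→2: ·
e14 deliver 2→0: ·

yes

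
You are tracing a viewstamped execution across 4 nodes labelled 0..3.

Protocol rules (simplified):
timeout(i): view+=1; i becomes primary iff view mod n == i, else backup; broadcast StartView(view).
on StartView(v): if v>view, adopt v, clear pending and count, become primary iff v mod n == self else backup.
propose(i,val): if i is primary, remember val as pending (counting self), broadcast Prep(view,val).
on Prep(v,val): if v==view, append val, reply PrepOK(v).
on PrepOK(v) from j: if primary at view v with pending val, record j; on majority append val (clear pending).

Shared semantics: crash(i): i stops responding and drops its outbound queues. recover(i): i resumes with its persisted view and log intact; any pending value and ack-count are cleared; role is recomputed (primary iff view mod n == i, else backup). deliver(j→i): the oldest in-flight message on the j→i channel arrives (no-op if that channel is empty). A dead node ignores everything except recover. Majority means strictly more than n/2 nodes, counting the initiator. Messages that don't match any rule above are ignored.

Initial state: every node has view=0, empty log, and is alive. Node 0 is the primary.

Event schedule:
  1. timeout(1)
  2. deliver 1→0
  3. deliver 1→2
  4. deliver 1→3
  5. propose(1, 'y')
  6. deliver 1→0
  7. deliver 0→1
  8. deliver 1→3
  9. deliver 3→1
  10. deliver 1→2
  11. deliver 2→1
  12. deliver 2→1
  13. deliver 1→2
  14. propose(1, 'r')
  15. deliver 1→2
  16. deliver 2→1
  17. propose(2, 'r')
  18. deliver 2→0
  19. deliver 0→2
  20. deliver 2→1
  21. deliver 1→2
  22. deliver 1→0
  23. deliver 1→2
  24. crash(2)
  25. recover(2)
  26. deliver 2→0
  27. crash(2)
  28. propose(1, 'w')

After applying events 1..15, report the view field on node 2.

1

after 1 — timeout(1): n1:prim/v1/[-]
after 2 — deliver 1→0: n0:back/v1/[-]
after 3 — deliver 1→2: n2:back/v1/[-]
after 4 — deliver 1→3: n3:back/v1/[-]
after 5 — propose(1,'y'): ·
after 6 — deliver 1→0: n0:back/v1/[y]
after 7 — deliver 0→1: ·
after 8 — deliver 1→3: n3:back/v1/[y]
after 9 — deliver 3→1: n1:prim/v1/[y]
after 10 — deliver 1→2: n2:back/v1/[y]
after 11 — deliver 2→1: ·
after 12 — deliver 2→1: ·
after 13 — deliver 1→2: ·
after 14 — propose(1,'r'): ·
after 15 — deliver 1→2: n2:back/v1/[y,r]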